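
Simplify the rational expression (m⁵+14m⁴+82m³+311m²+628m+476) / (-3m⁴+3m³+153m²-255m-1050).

(-m³-5m²-23m-34)/(3m²-30m+75)

Euclidean algorithm in ℚ[m]:
  m⁵+14m⁴+82m³+311m²+628m+476 = (-(1/3)m-5)(-3m⁴+3m³+153m²-255m-1050) + (148m³+991m²-997m-4774)
  -3m⁴+3m³+153m²-255m-1050 = (-(3/148)m+3417/21904)(148m³+991m²-997m-4774) + (-(477603/21904)m²-(4298427/21904)m-3343221/10952)
  148m³+991m²-997m-4774 = (-(3241792/477603)m+7469264/477603)(-(477603/21904)m²-(4298427/21904)m-3343221/10952) + (0)
Last nonzero remainder: -(477603/21904)m²-(4298427/21904)m-3343221/10952. Dividing through by -477603/21904 gives the monic gcd m²+9m+14.
Cancel m²+9m+14 from numerator and denominator to get the reduced form.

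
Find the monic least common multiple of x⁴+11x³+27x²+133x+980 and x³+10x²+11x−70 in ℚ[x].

x⁶+14x⁵+50x⁴+104x³+1109x²+1610x−9800

Repeated division with remainder:
  x⁴+11x³+27x²+133x+980 = (x+1)(x³+10x²+11x−70) + (6x²+192x+1050)
  x³+10x²+11x−70 = ((1/6)x−11/3)(6x²+192x+1050) + (540x+3780)
  6x²+192x+1050 = ((1/90)x+5/18)(540x+3780) + (0)
Last nonzero remainder: 540x+3780. Dividing through by 540 gives the monic gcd x+7.
Then lcm(f, g) = f·g / gcd(f, g); expanding and making the result monic gives the answer.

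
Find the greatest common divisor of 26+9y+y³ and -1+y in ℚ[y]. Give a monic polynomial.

Apply the Euclidean algorithm:
  y³+9y+26 = (y²+y+10)(y-1) + (36)
  y-1 = ((1/36)y-1/36)(36) + (0)
The last nonzero remainder is the constant 36, so the polynomials are coprime and gcd = 1.

1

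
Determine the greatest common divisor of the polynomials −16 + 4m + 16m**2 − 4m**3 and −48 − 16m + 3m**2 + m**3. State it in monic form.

Euclidean algorithm in ℚ[m]:
  −4m**3 + 16m**2 + 4m − 16 = (−4)(m**3 + 3m**2 − 16m − 48) + (28m**2 − 60m − 208)
  m**3 + 3m**2 − 16m − 48 = ((1/28)m + 9/49)(28m**2 − 60m − 208) + ((120/49)m − 480/49)
  28m**2 − 60m − 208 = ((343/30)m + 637/30)((120/49)m − 480/49) + (0)
Last nonzero remainder: (120/49)m − 480/49. Dividing through by 120/49 gives the monic gcd m − 4.

−4 + m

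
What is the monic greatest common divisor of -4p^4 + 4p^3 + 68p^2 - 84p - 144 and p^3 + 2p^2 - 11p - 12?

p^3 + 2p^2 - 11p - 12

Euclidean algorithm in ℚ[p]:
  -4p^4 + 4p^3 + 68p^2 - 84p - 144 = (-4p + 12)(p^3 + 2p^2 - 11p - 12) + (0)
The last nonzero remainder p^3 + 2p^2 - 11p - 12 is already monic.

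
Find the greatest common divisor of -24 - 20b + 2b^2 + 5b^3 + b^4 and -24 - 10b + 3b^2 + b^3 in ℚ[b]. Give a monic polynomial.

By polynomial division,
  b^4 + 5b^3 + 2b^2 - 20b - 24 = (b + 2)(b^3 + 3b^2 - 10b - 24) + (6b^2 + 24b + 24)
  b^3 + 3b^2 - 10b - 24 = ((1/6)b - 1/6)(6b^2 + 24b + 24) + (-10b - 20)
  6b^2 + 24b + 24 = (-(3/5)b - 6/5)(-10b - 20) + (0)
Last nonzero remainder: -10b - 20. Dividing through by -10 gives the monic gcd b + 2.

2 + b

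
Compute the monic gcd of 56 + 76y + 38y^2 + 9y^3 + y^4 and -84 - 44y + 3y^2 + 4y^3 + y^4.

By polynomial division,
  y^4 + 9y^3 + 38y^2 + 76y + 56 = (y^4 + 4y^3 + 3y^2 - 44y - 84) + (5y^3 + 35y^2 + 120y + 140)
  y^4 + 4y^3 + 3y^2 - 44y - 84 = ((1/5)y - 3/5)(5y^3 + 35y^2 + 120y + 140) + (0)
Last nonzero remainder: 5y^3 + 35y^2 + 120y + 140. Dividing through by 5 gives the monic gcd y^3 + 7y^2 + 24y + 28.

28 + 24y + 7y^2 + y^3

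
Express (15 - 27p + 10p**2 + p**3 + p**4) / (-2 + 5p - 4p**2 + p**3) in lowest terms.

(15 + 3p + p**2)/(-2 + p)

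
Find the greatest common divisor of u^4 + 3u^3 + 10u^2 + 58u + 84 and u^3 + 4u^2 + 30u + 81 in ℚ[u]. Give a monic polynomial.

Euclidean algorithm in ℚ[u]:
  u^4 + 3u^3 + 10u^2 + 58u + 84 = (u − 1)(u^3 + 4u^2 + 30u + 81) + (−16u^2 + 7u + 165)
  u^3 + 4u^2 + 30u + 81 = (−(1/16)u − 71/256)(−16u^2 + 7u + 165) + ((10817/256)u + 32451/256)
  −16u^2 + 7u + 165 = (−(4096/10817)u + 14080/10817)((10817/256)u + 32451/256) + (0)
Last nonzero remainder: (10817/256)u + 32451/256. Dividing through by 10817/256 gives the monic gcd u + 3.

u + 3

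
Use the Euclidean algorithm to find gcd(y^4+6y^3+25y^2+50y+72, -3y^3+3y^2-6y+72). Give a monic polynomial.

Euclidean algorithm in ℚ[y]:
  y^4+6y^3+25y^2+50y+72 = (-(1/3)y-7/3)(-3y^3+3y^2-6y+72) + (30y^2+60y+240)
  -3y^3+3y^2-6y+72 = (-(1/10)y+3/10)(30y^2+60y+240) + (0)
Last nonzero remainder: 30y^2+60y+240. Dividing through by 30 gives the monic gcd y^2+2y+8.

y^2+2y+8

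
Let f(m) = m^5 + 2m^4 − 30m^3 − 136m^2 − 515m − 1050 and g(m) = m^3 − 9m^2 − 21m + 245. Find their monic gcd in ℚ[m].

m^2 − 2m − 35

By polynomial division,
  m^5 + 2m^4 − 30m^3 − 136m^2 − 515m − 1050 = (m^2 + 11m + 90)(m^3 − 9m^2 − 21m + 245) + (660m^2 − 1320m − 23100)
  m^3 − 9m^2 − 21m + 245 = ((1/660)m − 7/660)(660m^2 − 1320m − 23100) + (0)
Last nonzero remainder: 660m^2 − 1320m − 23100. Dividing through by 660 gives the monic gcd m^2 − 2m − 35.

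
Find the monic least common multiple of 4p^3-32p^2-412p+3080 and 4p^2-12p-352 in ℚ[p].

p^4-167p^2-54p+6160

By polynomial division,
  4p^3-32p^2-412p+3080 = (p-5)(4p^2-12p-352) + (-120p+1320)
  4p^2-12p-352 = (-(1/30)p-4/15)(-120p+1320) + (0)
Last nonzero remainder: -120p+1320. Dividing through by -120 gives the monic gcd p-11.
Then lcm(f, g) = f·g / gcd(f, g); expanding and making the result monic gives the answer.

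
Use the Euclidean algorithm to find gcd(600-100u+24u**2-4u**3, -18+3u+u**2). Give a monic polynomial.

Apply the Euclidean algorithm:
  -4u**3+24u**2-100u+600 = (-4u+36)(u**2+3u-18) + (-280u+1248)
  u**2+3u-18 = (-(1/280)u-261/9800)(-280u+1248) + (18666/1225)
  -280u+1248 = (-(171500/9333)u+254800/3111)(18666/1225) + (0)
The last nonzero remainder is the constant 18666/1225, so the polynomials are coprime and gcd = 1.

1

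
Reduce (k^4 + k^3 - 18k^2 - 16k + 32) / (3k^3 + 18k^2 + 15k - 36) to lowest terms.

(k^2 - 2k - 8)/(3k + 9)

Apply the Euclidean algorithm:
  k^4 + k^3 - 18k^2 - 16k + 32 = ((1/3)k - 5/3)(3k^3 + 18k^2 + 15k - 36) + (7k^2 + 21k - 28)
  3k^3 + 18k^2 + 15k - 36 = ((3/7)k + 9/7)(7k^2 + 21k - 28) + (0)
Last nonzero remainder: 7k^2 + 21k - 28. Dividing through by 7 gives the monic gcd k^2 + 3k - 4.
Cancel k^2 + 3k - 4 from numerator and denominator to get the reduced form.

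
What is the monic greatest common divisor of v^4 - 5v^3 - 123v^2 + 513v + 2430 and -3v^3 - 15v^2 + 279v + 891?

v^2 - 6v - 27

By polynomial division,
  v^4 - 5v^3 - 123v^2 + 513v + 2430 = (-(1/3)v + 10/3)(-3v^3 - 15v^2 + 279v + 891) + (20v^2 - 120v - 540)
  -3v^3 - 15v^2 + 279v + 891 = (-(3/20)v - 33/20)(20v^2 - 120v - 540) + (0)
Last nonzero remainder: 20v^2 - 120v - 540. Dividing through by 20 gives the monic gcd v^2 - 6v - 27.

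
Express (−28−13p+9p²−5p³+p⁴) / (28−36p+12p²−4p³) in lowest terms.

By polynomial division,
  p⁴−5p³+9p²−13p−28 = (−(1/4)p+1/2)(−4p³+12p²−36p+28) + (−6p²+12p−42)
  −4p³+12p²−36p+28 = ((2/3)p−2/3)(−6p²+12p−42) + (0)
Last nonzero remainder: −6p²+12p−42. Dividing through by −6 gives the monic gcd p²−2p+7.
Cancel p²−2p+7 from numerator and denominator to get the reduced form.

(4+3p−p²)/(−4+4p)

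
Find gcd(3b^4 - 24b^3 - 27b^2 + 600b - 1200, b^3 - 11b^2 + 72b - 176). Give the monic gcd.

b - 4

Apply the Euclidean algorithm:
  3b^4 - 24b^3 - 27b^2 + 600b - 1200 = (3b + 9)(b^3 - 11b^2 + 72b - 176) + (-144b^2 + 480b + 384)
  b^3 - 11b^2 + 72b - 176 = (-(1/144)b + 23/432)(-144b^2 + 480b + 384) + ((442/9)b - 1768/9)
  -144b^2 + 480b + 384 = (-(648/221)b - 432/221)((442/9)b - 1768/9) + (0)
Last nonzero remainder: (442/9)b - 1768/9. Dividing through by 442/9 gives the monic gcd b - 4.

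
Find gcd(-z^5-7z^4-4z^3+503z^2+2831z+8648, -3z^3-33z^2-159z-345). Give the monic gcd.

z^2+6z+23

By polynomial division,
  -z^5-7z^4-4z^3+503z^2+2831z+8648 = ((1/3)z^2-(4/3)z-5/3)(-3z^3-33z^2-159z-345) + (351z^2+2106z+8073)
  -3z^3-33z^2-159z-345 = (-(1/117)z-5/117)(351z^2+2106z+8073) + (0)
Last nonzero remainder: 351z^2+2106z+8073. Dividing through by 351 gives the monic gcd z^2+6z+23.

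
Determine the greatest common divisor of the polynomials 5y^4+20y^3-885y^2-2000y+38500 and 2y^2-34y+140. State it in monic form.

Apply the Euclidean algorithm:
  5y^4+20y^3-885y^2-2000y+38500 = ((5/2)y^2+(105/2)y+275)(2y^2-34y+140) + (0)
Last nonzero remainder: 2y^2-34y+140. Dividing through by 2 gives the monic gcd y^2-17y+70.

y^2-17y+70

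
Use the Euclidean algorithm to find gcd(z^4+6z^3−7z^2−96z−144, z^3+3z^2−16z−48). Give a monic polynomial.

By polynomial division,
  z^4+6z^3−7z^2−96z−144 = (z+3)(z^3+3z^2−16z−48) + (0)
The last nonzero remainder z^3+3z^2−16z−48 is already monic.

z^3+3z^2−16z−48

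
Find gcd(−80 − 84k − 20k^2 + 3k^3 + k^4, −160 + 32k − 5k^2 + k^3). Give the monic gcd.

Repeated division with remainder:
  k^4 + 3k^3 − 20k^2 − 84k − 80 = (k + 8)(k^3 − 5k^2 + 32k − 160) + (−12k^2 − 180k + 1200)
  k^3 − 5k^2 + 32k − 160 = (−(1/12)k + 5/3)(−12k^2 − 180k + 1200) + (432k − 2160)
  −12k^2 − 180k + 1200 = (−(1/36)k − 5/9)(432k − 2160) + (0)
Last nonzero remainder: 432k − 2160. Dividing through by 432 gives the monic gcd k − 5.

−5 + k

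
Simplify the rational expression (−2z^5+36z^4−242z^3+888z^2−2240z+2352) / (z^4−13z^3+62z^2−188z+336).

Apply the Euclidean algorithm:
  −2z^5+36z^4−242z^3+888z^2−2240z+2352 = (−2z+10)(z^4−13z^3+62z^2−188z+336) + (12z^3−108z^2+312z−1008)
  z^4−13z^3+62z^2−188z+336 = ((1/12)z−1/3)(12z^3−108z^2+312z−1008) + (0)
Last nonzero remainder: 12z^3−108z^2+312z−1008. Dividing through by 12 gives the monic gcd z^3−9z^2+26z−84.
Cancel z^3−9z^2+26z−84 from numerator and denominator to get the reduced form.

(−2z^2+18z−28)/(z−4)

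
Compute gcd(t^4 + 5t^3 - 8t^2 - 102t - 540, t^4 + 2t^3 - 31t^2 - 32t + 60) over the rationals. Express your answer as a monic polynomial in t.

t^2 + t - 30

Apply the Euclidean algorithm:
  t^4 + 5t^3 - 8t^2 - 102t - 540 = (t^4 + 2t^3 - 31t^2 - 32t + 60) + (3t^3 + 23t^2 - 70t - 600)
  t^4 + 2t^3 - 31t^2 - 32t + 60 = ((1/3)t - 17/9)(3t^3 + 23t^2 - 70t - 600) + ((322/9)t^2 + (322/9)t - 3220/3)
  3t^3 + 23t^2 - 70t - 600 = ((27/322)t + 90/161)((322/9)t^2 + (322/9)t - 3220/3) + (0)
Last nonzero remainder: (322/9)t^2 + (322/9)t - 3220/3. Dividing through by 322/9 gives the monic gcd t^2 + t - 30.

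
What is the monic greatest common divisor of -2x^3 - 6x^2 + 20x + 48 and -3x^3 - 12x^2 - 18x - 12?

x + 2

Apply the Euclidean algorithm:
  -2x^3 - 6x^2 + 20x + 48 = (2/3)(-3x^3 - 12x^2 - 18x - 12) + (2x^2 + 32x + 56)
  -3x^3 - 12x^2 - 18x - 12 = (-(3/2)x + 18)(2x^2 + 32x + 56) + (-510x - 1020)
  2x^2 + 32x + 56 = (-(1/255)x - 14/255)(-510x - 1020) + (0)
Last nonzero remainder: -510x - 1020. Dividing through by -510 gives the monic gcd x + 2.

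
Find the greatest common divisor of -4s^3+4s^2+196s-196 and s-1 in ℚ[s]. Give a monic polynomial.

s-1

By polynomial division,
  -4s^3+4s^2+196s-196 = (-4s^2+196)(s-1) + (0)
The last nonzero remainder s-1 is already monic.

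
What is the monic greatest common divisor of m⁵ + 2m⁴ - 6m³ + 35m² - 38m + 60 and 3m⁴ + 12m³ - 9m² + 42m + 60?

Euclidean algorithm in ℚ[m]:
  m⁵ + 2m⁴ - 6m³ + 35m² - 38m + 60 = ((1/3)m - 2/3)(3m⁴ + 12m³ - 9m² + 42m + 60) + (5m³ + 15m² - 30m + 100)
  3m⁴ + 12m³ - 9m² + 42m + 60 = ((3/5)m + 3/5)(5m³ + 15m² - 30m + 100) + (0)
Last nonzero remainder: 5m³ + 15m² - 30m + 100. Dividing through by 5 gives the monic gcd m³ + 3m² - 6m + 20.

m³ + 3m² - 6m + 20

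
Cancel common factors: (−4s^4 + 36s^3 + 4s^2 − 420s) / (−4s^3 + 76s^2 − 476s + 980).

Euclidean algorithm in ℚ[s]:
  −4s^4 + 36s^3 + 4s^2 − 420s = (s + 10)(−4s^3 + 76s^2 − 476s + 980) + (−280s^2 + 3360s − 9800)
  −4s^3 + 76s^2 − 476s + 980 = ((1/70)s − 1/10)(−280s^2 + 3360s − 9800) + (0)
Last nonzero remainder: −280s^2 + 3360s − 9800. Dividing through by −280 gives the monic gcd s^2 − 12s + 35.
Cancel s^2 − 12s + 35 from numerator and denominator to get the reduced form.

(s^2 + 3s)/(s − 7)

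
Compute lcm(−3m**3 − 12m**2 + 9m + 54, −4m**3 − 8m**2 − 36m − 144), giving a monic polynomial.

Repeated division with remainder:
  −3m**3 − 12m**2 + 9m + 54 = (3/4)(−4m**3 − 8m**2 − 36m − 144) + (−6m**2 + 36m + 162)
  −4m**3 − 8m**2 − 36m − 144 = ((2/3)m + 16/3)(−6m**2 + 36m + 162) + (−336m − 1008)
  −6m**2 + 36m + 162 = ((1/56)m − 9/56)(−336m − 1008) + (0)
Last nonzero remainder: −336m − 1008. Dividing through by −336 gives the monic gcd m + 3.
Then lcm(f, g) = f·g / gcd(f, g); expanding and making the result monic gives the answer.

m**5 + 3m**4 + 5m**3 + 33m**2 − 18m − 216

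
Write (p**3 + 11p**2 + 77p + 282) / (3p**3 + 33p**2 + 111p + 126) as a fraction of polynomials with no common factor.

(p**2 + 5p + 47)/(3p**2 + 15p + 21)

Repeated division with remainder:
  p**3 + 11p**2 + 77p + 282 = (1/3)(3p**3 + 33p**2 + 111p + 126) + (40p + 240)
  3p**3 + 33p**2 + 111p + 126 = ((3/40)p**2 + (3/8)p + 21/40)(40p + 240) + (0)
Last nonzero remainder: 40p + 240. Dividing through by 40 gives the monic gcd p + 6.
Cancel p + 6 from numerator and denominator to get the reduced form.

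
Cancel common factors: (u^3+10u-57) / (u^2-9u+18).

Repeated division with remainder:
  u^3+10u-57 = (u+9)(u^2-9u+18) + (73u-219)
  u^2-9u+18 = ((1/73)u-6/73)(73u-219) + (0)
Last nonzero remainder: 73u-219. Dividing through by 73 gives the monic gcd u-3.
Cancel u-3 from numerator and denominator to get the reduced form.

(u^2+3u+19)/(u-6)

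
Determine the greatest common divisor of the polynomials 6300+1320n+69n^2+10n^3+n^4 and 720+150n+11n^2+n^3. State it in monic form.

By polynomial division,
  n^4+10n^3+69n^2+1320n+6300 = (n-1)(n^3+11n^2+150n+720) + (-70n^2+750n+7020)
  n^3+11n^2+150n+720 = (-(1/70)n-76/245)(-70n^2+750n+7020) + ((23664/49)n+141984/49)
  -70n^2+750n+7020 = (-(1715/11832)n+9555/3944)((23664/49)n+141984/49) + (0)
Last nonzero remainder: (23664/49)n+141984/49. Dividing through by 23664/49 gives the monic gcd n+6.

6+n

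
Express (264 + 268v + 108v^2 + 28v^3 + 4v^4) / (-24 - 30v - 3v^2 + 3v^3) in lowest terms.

Euclidean algorithm in ℚ[v]:
  4v^4 + 28v^3 + 108v^2 + 268v + 264 = ((4/3)v + 32/3)(3v^3 - 3v^2 - 30v - 24) + (180v^2 + 620v + 520)
  3v^3 - 3v^2 - 30v - 24 = ((1/60)v - 2/27)(180v^2 + 620v + 520) + ((196/27)v + 392/27)
  180v^2 + 620v + 520 = ((1215/49)v + 1755/49)((196/27)v + 392/27) + (0)
Last nonzero remainder: (196/27)v + 392/27. Dividing through by 196/27 gives the monic gcd v + 2.
Cancel v + 2 from numerator and denominator to get the reduced form.

(132 + 68v + 20v^2 + 4v^3)/(-12 - 9v + 3v^2)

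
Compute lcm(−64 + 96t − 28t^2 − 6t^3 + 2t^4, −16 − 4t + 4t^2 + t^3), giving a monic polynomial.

By polynomial division,
  2t^4 − 6t^3 − 28t^2 + 96t − 64 = (2t − 14)(t^3 + 4t^2 − 4t − 16) + (36t^2 + 72t − 288)
  t^3 + 4t^2 − 4t − 16 = ((1/36)t + 1/18)(36t^2 + 72t − 288) + (0)
Last nonzero remainder: 36t^2 + 72t − 288. Dividing through by 36 gives the monic gcd t^2 + 2t − 8.
Then lcm(f, g) = f·g / gcd(f, g); expanding and making the result monic gives the answer.

−64 + 64t + 20t^2 − 20t^3 − t^4 + t^5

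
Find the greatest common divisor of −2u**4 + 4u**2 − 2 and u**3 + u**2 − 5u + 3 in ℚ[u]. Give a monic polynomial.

Apply the Euclidean algorithm:
  −2u**4 + 4u**2 − 2 = (−2u + 2)(u**3 + u**2 − 5u + 3) + (−8u**2 + 16u − 8)
  u**3 + u**2 − 5u + 3 = (−(1/8)u − 3/8)(−8u**2 + 16u − 8) + (0)
Last nonzero remainder: −8u**2 + 16u − 8. Dividing through by −8 gives the monic gcd u**2 − 2u + 1.

u**2 − 2u + 1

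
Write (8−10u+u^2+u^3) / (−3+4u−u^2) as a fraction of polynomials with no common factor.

(8−2u−u^2)/(−3+u)

Euclidean algorithm in ℚ[u]:
  u^3+u^2−10u+8 = (−u−5)(−u^2+4u−3) + (7u−7)
  −u^2+4u−3 = (−(1/7)u+3/7)(7u−7) + (0)
Last nonzero remainder: 7u−7. Dividing through by 7 gives the monic gcd u−1.
Cancel u−1 from numerator and denominator to get the reduced form.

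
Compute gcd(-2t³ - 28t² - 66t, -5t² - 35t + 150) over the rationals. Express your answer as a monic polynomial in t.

1

Euclidean algorithm in ℚ[t]:
  -2t³ - 28t² - 66t = ((2/5)t + 14/5)(-5t² - 35t + 150) + (-28t - 420)
  -5t² - 35t + 150 = ((5/28)t - 10/7)(-28t - 420) + (-450)
  -28t - 420 = ((14/225)t + 14/15)(-450) + (0)
The last nonzero remainder is the constant -450, so the polynomials are coprime and gcd = 1.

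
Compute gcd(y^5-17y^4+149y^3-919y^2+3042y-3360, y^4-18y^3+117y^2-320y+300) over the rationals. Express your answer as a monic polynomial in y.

y^2-7y+10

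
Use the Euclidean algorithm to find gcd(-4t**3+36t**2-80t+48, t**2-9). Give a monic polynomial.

1

Apply the Euclidean algorithm:
  -4t**3+36t**2-80t+48 = (-4t+36)(t**2-9) + (-116t+372)
  t**2-9 = (-(1/116)t-93/3364)(-116t+372) + (1080/841)
  -116t+372 = (-(24389/270)t+26071/90)(1080/841) + (0)
The last nonzero remainder is the constant 1080/841, so the polynomials are coprime and gcd = 1.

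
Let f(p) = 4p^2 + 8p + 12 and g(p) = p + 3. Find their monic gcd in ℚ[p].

1

Apply the Euclidean algorithm:
  4p^2 + 8p + 12 = (4p - 4)(p + 3) + (24)
  p + 3 = ((1/24)p + 1/8)(24) + (0)
The last nonzero remainder is the constant 24, so the polynomials are coprime and gcd = 1.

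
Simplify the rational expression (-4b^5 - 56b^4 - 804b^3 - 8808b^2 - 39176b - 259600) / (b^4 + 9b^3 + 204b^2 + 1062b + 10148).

(-4b^3 - 56b^2 - 332b - 2200)/(b^2 + 9b + 86)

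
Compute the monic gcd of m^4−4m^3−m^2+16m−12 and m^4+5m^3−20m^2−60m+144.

Repeated division with remainder:
  m^4−4m^3−m^2+16m−12 = (m^4+5m^3−20m^2−60m+144) + (−9m^3+19m^2+76m−156)
  m^4+5m^3−20m^2−60m+144 = (−(1/9)m−64/81)(−9m^3+19m^2+76m−156) + ((280/81)m^2−(1400/81)m+560/27)
  −9m^3+19m^2+76m−156 = (−(729/280)m−1053/140)((280/81)m^2−(1400/81)m+560/27) + (0)
Last nonzero remainder: (280/81)m^2−(1400/81)m+560/27. Dividing through by 280/81 gives the monic gcd m^2−5m+6.

m^2−5m+6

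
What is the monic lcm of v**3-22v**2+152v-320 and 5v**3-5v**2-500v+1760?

Euclidean algorithm in ℚ[v]:
  v**3-22v**2+152v-320 = (1/5)(5v**3-5v**2-500v+1760) + (-21v**2+252v-672)
  5v**3-5v**2-500v+1760 = (-(5/21)v-55/21)(-21v**2+252v-672) + (0)
Last nonzero remainder: -21v**2+252v-672. Dividing through by -21 gives the monic gcd v**2-12v+32.
Then lcm(f, g) = f·g / gcd(f, g); expanding and making the result monic gives the answer.

v**4-11v**3-90v**2+1352v-3520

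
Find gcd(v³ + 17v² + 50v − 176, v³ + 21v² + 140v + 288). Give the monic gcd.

By polynomial division,
  v³ + 17v² + 50v − 176 = (v³ + 21v² + 140v + 288) + (−4v² − 90v − 464)
  v³ + 21v² + 140v + 288 = (−(1/4)v + 3/8)(−4v² − 90v − 464) + ((231/4)v + 462)
  −4v² − 90v − 464 = (−(16/231)v − 232/231)((231/4)v + 462) + (0)
Last nonzero remainder: (231/4)v + 462. Dividing through by 231/4 gives the monic gcd v + 8.

v + 8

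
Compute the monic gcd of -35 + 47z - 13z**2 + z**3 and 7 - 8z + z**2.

7 - 8z + z**2

Euclidean algorithm in ℚ[z]:
  z**3 - 13z**2 + 47z - 35 = (z - 5)(z**2 - 8z + 7) + (0)
The last nonzero remainder z**2 - 8z + 7 is already monic.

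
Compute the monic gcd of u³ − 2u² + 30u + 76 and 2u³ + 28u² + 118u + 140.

u + 2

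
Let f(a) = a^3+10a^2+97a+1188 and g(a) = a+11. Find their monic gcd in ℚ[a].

a+11

Apply the Euclidean algorithm:
  a^3+10a^2+97a+1188 = (a^2−a+108)(a+11) + (0)
The last nonzero remainder a+11 is already monic.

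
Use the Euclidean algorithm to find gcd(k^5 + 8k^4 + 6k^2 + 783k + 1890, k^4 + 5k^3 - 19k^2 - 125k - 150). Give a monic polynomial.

k^2 + 8k + 15

Apply the Euclidean algorithm:
  k^5 + 8k^4 + 6k^2 + 783k + 1890 = (k + 3)(k^4 + 5k^3 - 19k^2 - 125k - 150) + (4k^3 + 188k^2 + 1308k + 2340)
  k^4 + 5k^3 - 19k^2 - 125k - 150 = ((1/4)k - 21/2)(4k^3 + 188k^2 + 1308k + 2340) + (1628k^2 + 13024k + 24420)
  4k^3 + 188k^2 + 1308k + 2340 = ((1/407)k + 39/407)(1628k^2 + 13024k + 24420) + (0)
Last nonzero remainder: 1628k^2 + 13024k + 24420. Dividing through by 1628 gives the monic gcd k^2 + 8k + 15.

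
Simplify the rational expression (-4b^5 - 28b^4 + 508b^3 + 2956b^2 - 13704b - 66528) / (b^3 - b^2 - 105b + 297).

Euclidean algorithm in ℚ[b]:
  -4b^5 - 28b^4 + 508b^3 + 2956b^2 - 13704b - 66528 = (-4b^2 - 32b + 56)(b^3 - b^2 - 105b + 297) + (840b^2 + 1680b - 83160)
  b^3 - b^2 - 105b + 297 = ((1/840)b - 1/280)(840b^2 + 1680b - 83160) + (0)
Last nonzero remainder: 840b^2 + 1680b - 83160. Dividing through by 840 gives the monic gcd b^2 + 2b - 99.
Cancel b^2 + 2b - 99 from numerator and denominator to get the reduced form.

(-4b^3 - 20b^2 + 152b + 672)/(b - 3)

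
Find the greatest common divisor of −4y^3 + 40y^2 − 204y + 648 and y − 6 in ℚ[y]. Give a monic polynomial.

Euclidean algorithm in ℚ[y]:
  −4y^3 + 40y^2 − 204y + 648 = (−4y^2 + 16y − 108)(y − 6) + (0)
The last nonzero remainder y − 6 is already monic.

y − 6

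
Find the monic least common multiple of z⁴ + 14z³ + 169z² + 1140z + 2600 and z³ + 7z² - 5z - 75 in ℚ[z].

z⁵ + 11z⁴ + 127z³ + 633z² - 820z - 7800

Apply the Euclidean algorithm:
  z⁴ + 14z³ + 169z² + 1140z + 2600 = (z + 7)(z³ + 7z² - 5z - 75) + (125z² + 1250z + 3125)
  z³ + 7z² - 5z - 75 = ((1/125)z - 3/125)(125z² + 1250z + 3125) + (0)
Last nonzero remainder: 125z² + 1250z + 3125. Dividing through by 125 gives the monic gcd z² + 10z + 25.
Then lcm(f, g) = f·g / gcd(f, g); expanding and making the result monic gives the answer.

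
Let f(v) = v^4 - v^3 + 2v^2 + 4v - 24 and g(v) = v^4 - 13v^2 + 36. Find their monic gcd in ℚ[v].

Euclidean algorithm in ℚ[v]:
  v^4 - v^3 + 2v^2 + 4v - 24 = (v^4 - 13v^2 + 36) + (-v^3 + 15v^2 + 4v - 60)
  v^4 - 13v^2 + 36 = (-v - 15)(-v^3 + 15v^2 + 4v - 60) + (216v^2 - 864)
  -v^3 + 15v^2 + 4v - 60 = (-(1/216)v + 5/72)(216v^2 - 864) + (0)
Last nonzero remainder: 216v^2 - 864. Dividing through by 216 gives the monic gcd v^2 - 4.

v^2 - 4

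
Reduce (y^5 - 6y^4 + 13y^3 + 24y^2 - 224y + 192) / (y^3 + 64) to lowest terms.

(y^3 - 2y^2 - 11y + 12)/(y + 4)

Euclidean algorithm in ℚ[y]:
  y^5 - 6y^4 + 13y^3 + 24y^2 - 224y + 192 = (y^2 - 6y + 13)(y^3 + 64) + (-40y^2 + 160y - 640)
  y^3 + 64 = (-(1/40)y - 1/10)(-40y^2 + 160y - 640) + (0)
Last nonzero remainder: -40y^2 + 160y - 640. Dividing through by -40 gives the monic gcd y^2 - 4y + 16.
Cancel y^2 - 4y + 16 from numerator and denominator to get the reduced form.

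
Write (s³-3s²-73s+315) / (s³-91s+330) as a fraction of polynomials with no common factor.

(s²+2s-63)/(s²+5s-66)

Euclidean algorithm in ℚ[s]:
  s³-3s²-73s+315 = (s³-91s+330) + (-3s²+18s-15)
  s³-91s+330 = (-(1/3)s-2)(-3s²+18s-15) + (-60s+300)
  -3s²+18s-15 = ((1/20)s-1/20)(-60s+300) + (0)
Last nonzero remainder: -60s+300. Dividing through by -60 gives the monic gcd s-5.
Cancel s-5 from numerator and denominator to get the reduced form.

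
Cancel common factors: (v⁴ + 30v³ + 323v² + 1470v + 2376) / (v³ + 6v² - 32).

(v³ + 26v² + 219v + 594)/(v² + 2v - 8)

Repeated division with remainder:
  v⁴ + 30v³ + 323v² + 1470v + 2376 = (v + 24)(v³ + 6v² - 32) + (179v² + 1502v + 3144)
  v³ + 6v² - 32 = ((1/179)v - 428/32041)(179v² + 1502v + 3144) + ((80080/32041)v + 320320/32041)
  179v² + 1502v + 3144 = ((5735339/80080)v + 12592113/40040)((80080/32041)v + 320320/32041) + (0)
Last nonzero remainder: (80080/32041)v + 320320/32041. Dividing through by 80080/32041 gives the monic gcd v + 4.
Cancel v + 4 from numerator and denominator to get the reduced form.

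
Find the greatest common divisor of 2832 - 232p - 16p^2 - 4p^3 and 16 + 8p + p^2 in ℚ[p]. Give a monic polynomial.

Euclidean algorithm in ℚ[p]:
  -4p^3 - 16p^2 - 232p + 2832 = (-4p + 16)(p^2 + 8p + 16) + (-296p + 2576)
  p^2 + 8p + 16 = (-(1/296)p - 309/5476)(-296p + 2576) + (220900/1369)
  -296p + 2576 = (-(101306/55225)p + 881636/55225)(220900/1369) + (0)
The last nonzero remainder is the constant 220900/1369, so the polynomials are coprime and gcd = 1.

1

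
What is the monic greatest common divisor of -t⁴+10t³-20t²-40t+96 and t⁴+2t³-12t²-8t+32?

t²-4

Repeated division with remainder:
  -t⁴+10t³-20t²-40t+96 = (-1)(t⁴+2t³-12t²-8t+32) + (12t³-32t²-48t+128)
  t⁴+2t³-12t²-8t+32 = ((1/12)t+7/18)(12t³-32t²-48t+128) + ((40/9)t²-160/9)
  12t³-32t²-48t+128 = ((27/10)t-36/5)((40/9)t²-160/9) + (0)
Last nonzero remainder: (40/9)t²-160/9. Dividing through by 40/9 gives the monic gcd t²-4.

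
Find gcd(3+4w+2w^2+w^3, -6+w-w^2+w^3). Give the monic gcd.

Apply the Euclidean algorithm:
  w^3+2w^2+4w+3 = (w^3-w^2+w-6) + (3w^2+3w+9)
  w^3-w^2+w-6 = ((1/3)w-2/3)(3w^2+3w+9) + (0)
Last nonzero remainder: 3w^2+3w+9. Dividing through by 3 gives the monic gcd w^2+w+3.

3+w+w^2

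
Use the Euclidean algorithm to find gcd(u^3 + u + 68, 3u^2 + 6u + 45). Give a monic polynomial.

1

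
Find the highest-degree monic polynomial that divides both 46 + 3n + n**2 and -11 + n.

Repeated division with remainder:
  n**2 + 3n + 46 = (n + 14)(n - 11) + (200)
  n - 11 = ((1/200)n - 11/200)(200) + (0)
The last nonzero remainder is the constant 200, so the polynomials are coprime and gcd = 1.

1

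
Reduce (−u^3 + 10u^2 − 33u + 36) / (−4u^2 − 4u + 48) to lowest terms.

Apply the Euclidean algorithm:
  −u^3 + 10u^2 − 33u + 36 = ((1/4)u − 11/4)(−4u^2 − 4u + 48) + (−56u + 168)
  −4u^2 − 4u + 48 = ((1/14)u + 2/7)(−56u + 168) + (0)
Last nonzero remainder: −56u + 168. Dividing through by −56 gives the monic gcd u − 3.
Cancel u − 3 from numerator and denominator to get the reduced form.

(u^2 − 7u + 12)/(4u + 16)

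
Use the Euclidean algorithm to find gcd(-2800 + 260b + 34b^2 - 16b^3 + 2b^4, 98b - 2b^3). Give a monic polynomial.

Euclidean algorithm in ℚ[b]:
  2b^4 - 16b^3 + 34b^2 + 260b - 2800 = (-b + 8)(-2b^3 + 98b) + (132b^2 - 524b - 2800)
  -2b^3 + 98b = (-(1/66)b - 131/2178)(132b^2 - 524b - 2800) + ((26200/1089)b - 183400/1089)
  132b^2 - 524b - 2800 = ((35937/6550)b + 2178/131)((26200/1089)b - 183400/1089) + (0)
Last nonzero remainder: (26200/1089)b - 183400/1089. Dividing through by 26200/1089 gives the monic gcd b - 7.

-7 + b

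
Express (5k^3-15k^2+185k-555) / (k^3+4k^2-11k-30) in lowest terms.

(5k^2+185)/(k^2+7k+10)

Apply the Euclidean algorithm:
  5k^3-15k^2+185k-555 = (5)(k^3+4k^2-11k-30) + (-35k^2+240k-405)
  k^3+4k^2-11k-30 = (-(1/35)k-76/245)(-35k^2+240k-405) + ((2542/49)k-7626/49)
  -35k^2+240k-405 = (-(1715/2542)k+6615/2542)((2542/49)k-7626/49) + (0)
Last nonzero remainder: (2542/49)k-7626/49. Dividing through by 2542/49 gives the monic gcd k-3.
Cancel k-3 from numerator and denominator to get the reduced form.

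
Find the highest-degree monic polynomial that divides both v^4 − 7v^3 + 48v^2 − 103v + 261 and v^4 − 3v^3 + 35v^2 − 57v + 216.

v^2 − 2v + 9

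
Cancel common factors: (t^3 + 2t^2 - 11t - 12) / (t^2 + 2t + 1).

(t^2 + t - 12)/(t + 1)

Euclidean algorithm in ℚ[t]:
  t^3 + 2t^2 - 11t - 12 = (t)(t^2 + 2t + 1) + (-12t - 12)
  t^2 + 2t + 1 = (-(1/12)t - 1/12)(-12t - 12) + (0)
Last nonzero remainder: -12t - 12. Dividing through by -12 gives the monic gcd t + 1.
Cancel t + 1 from numerator and denominator to get the reduced form.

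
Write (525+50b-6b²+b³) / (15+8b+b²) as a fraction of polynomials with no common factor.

(105-11b+b²)/(3+b)

Apply the Euclidean algorithm:
  b³-6b²+50b+525 = (b-14)(b²+8b+15) + (147b+735)
  b²+8b+15 = ((1/147)b+1/49)(147b+735) + (0)
Last nonzero remainder: 147b+735. Dividing through by 147 gives the monic gcd b+5.
Cancel b+5 from numerator and denominator to get the reduced form.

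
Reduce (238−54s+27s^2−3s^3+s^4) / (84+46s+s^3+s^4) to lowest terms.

Apply the Euclidean algorithm:
  s^4−3s^3+27s^2−54s+238 = (s^4+s^3+46s+84) + (−4s^3+27s^2−100s+154)
  s^4+s^3+46s+84 = (−(1/4)s−31/16)(−4s^3+27s^2−100s+154) + ((437/16)s^2−(437/4)s+3059/8)
  −4s^3+27s^2−100s+154 = (−(64/437)s+176/437)((437/16)s^2−(437/4)s+3059/8) + (0)
Last nonzero remainder: (437/16)s^2−(437/4)s+3059/8. Dividing through by 437/16 gives the monic gcd s^2−4s+14.
Cancel s^2−4s+14 from numerator and denominator to get the reduced form.

(17+s+s^2)/(6+5s+s^2)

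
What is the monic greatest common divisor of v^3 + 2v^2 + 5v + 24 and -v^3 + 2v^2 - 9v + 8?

By polynomial division,
  v^3 + 2v^2 + 5v + 24 = (-1)(-v^3 + 2v^2 - 9v + 8) + (4v^2 - 4v + 32)
  -v^3 + 2v^2 - 9v + 8 = (-(1/4)v + 1/4)(4v^2 - 4v + 32) + (0)
Last nonzero remainder: 4v^2 - 4v + 32. Dividing through by 4 gives the monic gcd v^2 - v + 8.

v^2 - v + 8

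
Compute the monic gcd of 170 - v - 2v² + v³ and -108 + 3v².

By polynomial division,
  v³ - 2v² - v + 170 = ((1/3)v - 2/3)(3v² - 108) + (35v + 98)
  3v² - 108 = ((3/35)v - 6/25)(35v + 98) + (-2112/25)
  35v + 98 = (-(875/2112)v - 1225/1056)(-2112/25) + (0)
The last nonzero remainder is the constant -2112/25, so the polynomials are coprime and gcd = 1.

1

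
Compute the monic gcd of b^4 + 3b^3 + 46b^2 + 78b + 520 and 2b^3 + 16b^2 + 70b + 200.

b^2 + 3b + 20

Euclidean algorithm in ℚ[b]:
  b^4 + 3b^3 + 46b^2 + 78b + 520 = ((1/2)b − 5/2)(2b^3 + 16b^2 + 70b + 200) + (51b^2 + 153b + 1020)
  2b^3 + 16b^2 + 70b + 200 = ((2/51)b + 10/51)(51b^2 + 153b + 1020) + (0)
Last nonzero remainder: 51b^2 + 153b + 1020. Dividing through by 51 gives the monic gcd b^2 + 3b + 20.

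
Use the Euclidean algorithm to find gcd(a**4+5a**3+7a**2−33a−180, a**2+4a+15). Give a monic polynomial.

Euclidean algorithm in ℚ[a]:
  a**4+5a**3+7a**2−33a−180 = (a**2+a−12)(a**2+4a+15) + (0)
The last nonzero remainder a**2+4a+15 is already monic.

a**2+4a+15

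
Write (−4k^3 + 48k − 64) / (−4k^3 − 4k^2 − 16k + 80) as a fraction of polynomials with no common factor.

Apply the Euclidean algorithm:
  −4k^3 + 48k − 64 = (−4k^3 − 4k^2 − 16k + 80) + (4k^2 + 64k − 144)
  −4k^3 − 4k^2 − 16k + 80 = (−k + 15)(4k^2 + 64k − 144) + (−1120k + 2240)
  4k^2 + 64k − 144 = (−(1/280)k − 9/140)(−1120k + 2240) + (0)
Last nonzero remainder: −1120k + 2240. Dividing through by −1120 gives the monic gcd k − 2.
Cancel k − 2 from numerator and denominator to get the reduced form.

(k^2 + 2k − 8)/(k^2 + 3k + 10)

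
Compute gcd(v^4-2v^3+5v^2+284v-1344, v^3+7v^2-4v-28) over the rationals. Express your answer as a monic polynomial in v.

Apply the Euclidean algorithm:
  v^4-2v^3+5v^2+284v-1344 = (v-9)(v^3+7v^2-4v-28) + (72v^2+276v-1596)
  v^3+7v^2-4v-28 = ((1/72)v+19/432)(72v^2+276v-1596) + ((217/36)v+1519/36)
  72v^2+276v-1596 = ((2592/217)v-8208/217)((217/36)v+1519/36) + (0)
Last nonzero remainder: (217/36)v+1519/36. Dividing through by 217/36 gives the monic gcd v+7.

v+7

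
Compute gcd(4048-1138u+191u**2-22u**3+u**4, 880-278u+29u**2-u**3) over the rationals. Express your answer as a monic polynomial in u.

88-19u+u**2

By polynomial division,
  u**4-22u**3+191u**2-1138u+4048 = (-u-7)(-u**3+29u**2-278u+880) + (116u**2-2204u+10208)
  -u**3+29u**2-278u+880 = (-(1/116)u+5/58)(116u**2-2204u+10208) + (0)
Last nonzero remainder: 116u**2-2204u+10208. Dividing through by 116 gives the monic gcd u**2-19u+88.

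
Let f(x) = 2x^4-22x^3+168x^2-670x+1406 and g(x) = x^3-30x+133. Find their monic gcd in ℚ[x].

Apply the Euclidean algorithm:
  2x^4-22x^3+168x^2-670x+1406 = (2x-22)(x^3-30x+133) + (228x^2-1596x+4332)
  x^3-30x+133 = ((1/228)x+7/228)(228x^2-1596x+4332) + (0)
Last nonzero remainder: 228x^2-1596x+4332. Dividing through by 228 gives the monic gcd x^2-7x+19.

x^2-7x+19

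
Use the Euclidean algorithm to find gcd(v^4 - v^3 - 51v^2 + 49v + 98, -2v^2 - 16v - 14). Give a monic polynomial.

Repeated division with remainder:
  v^4 - v^3 - 51v^2 + 49v + 98 = (-(1/2)v^2 + (9/2)v - 7)(-2v^2 - 16v - 14) + (0)
Last nonzero remainder: -2v^2 - 16v - 14. Dividing through by -2 gives the monic gcd v^2 + 8v + 7.

v^2 + 8v + 7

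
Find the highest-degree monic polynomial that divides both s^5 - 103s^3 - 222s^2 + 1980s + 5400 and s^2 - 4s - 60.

s^2 - 4s - 60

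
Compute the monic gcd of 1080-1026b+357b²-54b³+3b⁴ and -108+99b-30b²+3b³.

By polynomial division,
  3b⁴-54b³+357b²-1026b+1080 = (b-8)(3b³-30b²+99b-108) + (18b²-126b+216)
  3b³-30b²+99b-108 = ((1/6)b-1/2)(18b²-126b+216) + (0)
Last nonzero remainder: 18b²-126b+216. Dividing through by 18 gives the monic gcd b²-7b+12.

12-7b+b²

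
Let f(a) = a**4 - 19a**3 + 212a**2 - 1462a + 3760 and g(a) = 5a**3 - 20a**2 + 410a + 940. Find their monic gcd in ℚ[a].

By polynomial division,
  a**4 - 19a**3 + 212a**2 - 1462a + 3760 = ((1/5)a - 3)(5a**3 - 20a**2 + 410a + 940) + (70a**2 - 420a + 6580)
  5a**3 - 20a**2 + 410a + 940 = ((1/14)a + 1/7)(70a**2 - 420a + 6580) + (0)
Last nonzero remainder: 70a**2 - 420a + 6580. Dividing through by 70 gives the monic gcd a**2 - 6a + 94.

a**2 - 6a + 94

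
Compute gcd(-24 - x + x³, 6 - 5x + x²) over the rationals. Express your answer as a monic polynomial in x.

-3 + x

By polynomial division,
  x³ - x - 24 = (x + 5)(x² - 5x + 6) + (18x - 54)
  x² - 5x + 6 = ((1/18)x - 1/9)(18x - 54) + (0)
Last nonzero remainder: 18x - 54. Dividing through by 18 gives the monic gcd x - 3.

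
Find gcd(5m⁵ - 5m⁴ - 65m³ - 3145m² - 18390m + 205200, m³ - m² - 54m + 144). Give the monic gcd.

m² + 2m - 48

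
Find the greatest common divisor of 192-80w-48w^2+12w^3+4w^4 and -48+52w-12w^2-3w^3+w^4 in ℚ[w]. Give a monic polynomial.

16-12w+w^3

Apply the Euclidean algorithm:
  4w^4+12w^3-48w^2-80w+192 = (4)(w^4-3w^3-12w^2+52w-48) + (24w^3-288w+384)
  w^4-3w^3-12w^2+52w-48 = ((1/24)w-1/8)(24w^3-288w+384) + (0)
Last nonzero remainder: 24w^3-288w+384. Dividing through by 24 gives the monic gcd w^3-12w+16.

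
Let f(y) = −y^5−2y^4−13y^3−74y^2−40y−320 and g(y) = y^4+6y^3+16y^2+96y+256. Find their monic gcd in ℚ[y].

y^3+2y^2+8y+64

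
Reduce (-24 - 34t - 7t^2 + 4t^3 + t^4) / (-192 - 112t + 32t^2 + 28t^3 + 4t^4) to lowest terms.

Euclidean algorithm in ℚ[t]:
  t^4 + 4t^3 - 7t^2 - 34t - 24 = (1/4)(4t^4 + 28t^3 + 32t^2 - 112t - 192) + (-3t^3 - 15t^2 - 6t + 24)
  4t^4 + 28t^3 + 32t^2 - 112t - 192 = (-(4/3)t - 8/3)(-3t^3 - 15t^2 - 6t + 24) + (-16t^2 - 96t - 128)
  -3t^3 - 15t^2 - 6t + 24 = ((3/16)t - 3/16)(-16t^2 - 96t - 128) + (0)
Last nonzero remainder: -16t^2 - 96t - 128. Dividing through by -16 gives the monic gcd t^2 + 6t + 8.
Cancel t^2 + 6t + 8 from numerator and denominator to get the reduced form.

(-3 - 2t + t^2)/(-24 + 4t + 4t^2)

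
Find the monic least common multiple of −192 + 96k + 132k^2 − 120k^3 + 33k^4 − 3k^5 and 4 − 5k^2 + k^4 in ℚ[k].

−128 + 128k + 120k^2 − 156k^3 + 18k^4 + 27k^5 − 10k^6 + k^7

Euclidean algorithm in ℚ[k]:
  −3k^5 + 33k^4 − 120k^3 + 132k^2 + 96k − 192 = (−3k + 33)(k^4 − 5k^2 + 4) + (−135k^3 + 297k^2 + 108k − 324)
  k^4 − 5k^2 + 4 = (−(1/135)k − 11/675)(−135k^3 + 297k^2 + 108k − 324) + ((16/25)k^2 − (16/25)k − 32/25)
  −135k^3 + 297k^2 + 108k − 324 = (−(3375/16)k + 2025/8)((16/25)k^2 − (16/25)k − 32/25) + (0)
Last nonzero remainder: (16/25)k^2 − (16/25)k − 32/25. Dividing through by 16/25 gives the monic gcd k^2 − k − 2.
Then lcm(f, g) = f·g / gcd(f, g); expanding and making the result monic gives the answer.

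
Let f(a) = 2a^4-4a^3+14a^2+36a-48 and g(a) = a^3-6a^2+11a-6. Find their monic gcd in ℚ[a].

a-1

Apply the Euclidean algorithm:
  2a^4-4a^3+14a^2+36a-48 = (2a+8)(a^3-6a^2+11a-6) + (40a^2-40a)
  a^3-6a^2+11a-6 = ((1/40)a-1/8)(40a^2-40a) + (6a-6)
  40a^2-40a = ((20/3)a)(6a-6) + (0)
Last nonzero remainder: 6a-6. Dividing through by 6 gives the monic gcd a-1.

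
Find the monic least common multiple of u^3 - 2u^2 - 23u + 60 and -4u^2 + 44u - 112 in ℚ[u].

Repeated division with remainder:
  u^3 - 2u^2 - 23u + 60 = (-(1/4)u - 9/4)(-4u^2 + 44u - 112) + (48u - 192)
  -4u^2 + 44u - 112 = (-(1/12)u + 7/12)(48u - 192) + (0)
Last nonzero remainder: 48u - 192. Dividing through by 48 gives the monic gcd u - 4.
Then lcm(f, g) = f·g / gcd(f, g); expanding and making the result monic gives the answer.

u^4 - 9u^3 - 9u^2 + 221u - 420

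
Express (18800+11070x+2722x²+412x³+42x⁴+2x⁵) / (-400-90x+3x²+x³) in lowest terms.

(470+124x+16x²+2x³)/(-10+x)

Apply the Euclidean algorithm:
  2x⁵+42x⁴+412x³+2722x²+11070x+18800 = (2x²+36x+484)(x³+3x²-90x-400) + (5310x²+69030x+212400)
  x³+3x²-90x-400 = ((1/5310)x-1/531)(5310x²+69030x+212400) + (0)
Last nonzero remainder: 5310x²+69030x+212400. Dividing through by 5310 gives the monic gcd x²+13x+40.
Cancel x²+13x+40 from numerator and denominator to get the reduced form.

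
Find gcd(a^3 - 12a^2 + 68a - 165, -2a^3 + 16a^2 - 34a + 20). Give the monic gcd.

a - 5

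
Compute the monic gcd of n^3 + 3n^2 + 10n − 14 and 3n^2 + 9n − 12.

n − 1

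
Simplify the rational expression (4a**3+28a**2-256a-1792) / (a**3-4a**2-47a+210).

Repeated division with remainder:
  4a**3+28a**2-256a-1792 = (4)(a**3-4a**2-47a+210) + (44a**2-68a-2632)
  a**3-4a**2-47a+210 = ((1/44)a-27/484)(44a**2-68a-2632) + ((1092/121)a+7644/121)
  44a**2-68a-2632 = ((1331/273)a-11374/273)((1092/121)a+7644/121) + (0)
Last nonzero remainder: (1092/121)a+7644/121. Dividing through by 1092/121 gives the monic gcd a+7.
Cancel a+7 from numerator and denominator to get the reduced form.

(4a**2-256)/(a**2-11a+30)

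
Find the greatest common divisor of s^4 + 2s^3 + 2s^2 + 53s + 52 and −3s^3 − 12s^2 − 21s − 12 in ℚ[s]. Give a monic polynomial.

s + 1

Euclidean algorithm in ℚ[s]:
  s^4 + 2s^3 + 2s^2 + 53s + 52 = (−(1/3)s + 2/3)(−3s^3 − 12s^2 − 21s − 12) + (3s^2 + 63s + 60)
  −3s^3 − 12s^2 − 21s − 12 = (−s + 17)(3s^2 + 63s + 60) + (−1032s − 1032)
  3s^2 + 63s + 60 = (−(1/344)s − 5/86)(−1032s − 1032) + (0)
Last nonzero remainder: −1032s − 1032. Dividing through by −1032 gives the monic gcd s + 1.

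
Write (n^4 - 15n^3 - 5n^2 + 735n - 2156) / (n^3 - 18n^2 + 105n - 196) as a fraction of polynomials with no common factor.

By polynomial division,
  n^4 - 15n^3 - 5n^2 + 735n - 2156 = (n + 3)(n^3 - 18n^2 + 105n - 196) + (-56n^2 + 616n - 1568)
  n^3 - 18n^2 + 105n - 196 = (-(1/56)n + 1/8)(-56n^2 + 616n - 1568) + (0)
Last nonzero remainder: -56n^2 + 616n - 1568. Dividing through by -56 gives the monic gcd n^2 - 11n + 28.
Cancel n^2 - 11n + 28 from numerator and denominator to get the reduced form.

(n^2 - 4n - 77)/(n - 7)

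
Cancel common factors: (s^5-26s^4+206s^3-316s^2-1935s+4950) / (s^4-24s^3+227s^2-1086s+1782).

(s^3-12s^2+5s+150)/(s^2-10s+54)

By polynomial division,
  s^5-26s^4+206s^3-316s^2-1935s+4950 = (s-2)(s^4-24s^3+227s^2-1086s+1782) + (-69s^3+1224s^2-5889s+8514)
  s^4-24s^3+227s^2-1086s+1782 = (-(1/69)s+48/529)(-69s^3+1224s^2-5889s+8514) + ((16182/529)s^2-(226548/529)s+534006/529)
  -69s^3+1224s^2-5889s+8514 = (-(12167/5394)s+22747/2697)((16182/529)s^2-(226548/529)s+534006/529) + (0)
Last nonzero remainder: (16182/529)s^2-(226548/529)s+534006/529. Dividing through by 16182/529 gives the monic gcd s^2-14s+33.
Cancel s^2-14s+33 from numerator and denominator to get the reduced form.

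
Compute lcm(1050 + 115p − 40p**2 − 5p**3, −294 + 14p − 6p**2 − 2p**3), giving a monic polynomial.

By polynomial division,
  −5p**3 − 40p**2 + 115p + 1050 = (5/2)(−2p**3 − 6p**2 + 14p − 294) + (−25p**2 + 80p + 1785)
  −2p**3 − 6p**2 + 14p − 294 = ((2/25)p + 62/125)(−25p**2 + 80p + 1785) + (−(4212/25)p − 29484/25)
  −25p**2 + 80p + 1785 = ((625/4212)p − 2125/1404)(−(4212/25)p − 29484/25) + (0)
Last nonzero remainder: −(4212/25)p − 29484/25. Dividing through by −4212/25 gives the monic gcd p + 7.
Then lcm(f, g) = f·g / gcd(f, g); expanding and making the result monic gives the answer.

−4410 + 357p + 50p**2 − 34p**3 + 4p**4 + p**5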